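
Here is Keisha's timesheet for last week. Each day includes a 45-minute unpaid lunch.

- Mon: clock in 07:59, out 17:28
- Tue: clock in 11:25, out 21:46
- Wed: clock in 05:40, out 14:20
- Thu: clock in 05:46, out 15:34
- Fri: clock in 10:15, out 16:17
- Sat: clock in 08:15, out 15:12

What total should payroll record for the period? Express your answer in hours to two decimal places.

46.78 hours

Mon: 07:59–17:28 = 9 h 29 min; less 45 min break → 8 h 44 min
Tue: 11:25–21:46 = 10 h 21 min; less 45 min break → 9 h 36 min
Wed: 05:40–14:20 = 8 h 40 min; less 45 min break → 7 h 55 min
Thu: 05:46–15:34 = 9 h 48 min; less 45 min break → 9 h 3 min
Fri: 10:15–16:17 = 6 h 2 min; less 45 min break → 5 h 17 min
Sat: 08:15–15:12 = 6 h 57 min; less 45 min break → 6 h 12 min
Total: 8 h 44 min + 9 h 36 min + 7 h 55 min + 9 h 3 min + 5 h 17 min + 6 h 12 min = 46 h 47 min.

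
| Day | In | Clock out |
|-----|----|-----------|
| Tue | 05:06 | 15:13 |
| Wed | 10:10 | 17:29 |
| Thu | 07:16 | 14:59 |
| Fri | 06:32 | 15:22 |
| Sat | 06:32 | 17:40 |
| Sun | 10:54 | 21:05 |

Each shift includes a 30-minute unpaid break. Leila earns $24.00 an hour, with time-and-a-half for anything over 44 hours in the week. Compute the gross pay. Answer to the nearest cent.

Tue: 05:06–15:13 = 10 h 7 min; less 30 min break → 9 h 37 min
Wed: 10:10–17:29 = 7 h 19 min; less 30 min break → 6 h 49 min
Thu: 07:16–14:59 = 7 h 43 min; less 30 min break → 7 h 13 min
Fri: 06:32–15:22 = 8 h 50 min; less 30 min break → 8 h 20 min
Sat: 06:32–17:40 = 11 h 8 min; less 30 min break → 10 h 38 min
Sun: 10:54–21:05 = 10 h 11 min; less 30 min break → 9 h 41 min
Total worked: 52 h 18 min = 3138 min.
Regular 44 h 0 min = 2640 min at $24.00/h; overtime 8 h 18 min = 498 min at $36.00/h.
Pay = (2640 × $24.00 + 498 × $36.00) ÷ 60 = $1354.80.

$1354.80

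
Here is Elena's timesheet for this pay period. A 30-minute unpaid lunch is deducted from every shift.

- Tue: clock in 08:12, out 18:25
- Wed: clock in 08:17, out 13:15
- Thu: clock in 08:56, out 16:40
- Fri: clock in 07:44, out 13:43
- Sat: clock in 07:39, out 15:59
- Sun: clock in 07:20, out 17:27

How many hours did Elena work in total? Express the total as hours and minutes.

Tue: 08:12–18:25 = 10 h 13 min; less 30 min break → 9 h 43 min
Wed: 08:17–13:15 = 4 h 58 min; less 30 min break → 4 h 28 min
Thu: 08:56–16:40 = 7 h 44 min; less 30 min break → 7 h 14 min
Fri: 07:44–13:43 = 5 h 59 min; less 30 min break → 5 h 29 min
Sat: 07:39–15:59 = 8 h 20 min; less 30 min break → 7 h 50 min
Sun: 07:20–17:27 = 10 h 7 min; less 30 min break → 9 h 37 min
Total: 9 h 43 min + 4 h 28 min + 7 h 14 min + 5 h 29 min + 7 h 50 min + 9 h 37 min = 44 h 21 min.

44 h 21 min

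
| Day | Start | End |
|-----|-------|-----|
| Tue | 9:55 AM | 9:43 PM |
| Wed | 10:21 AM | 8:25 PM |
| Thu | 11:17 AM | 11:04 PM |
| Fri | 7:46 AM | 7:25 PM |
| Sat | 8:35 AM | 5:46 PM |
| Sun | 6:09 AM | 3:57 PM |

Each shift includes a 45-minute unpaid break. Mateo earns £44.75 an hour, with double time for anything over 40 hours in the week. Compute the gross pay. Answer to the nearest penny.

Tue: 9:55 AM–9:43 PM = 11 h 48 min; less 45 min break → 11 h 3 min
Wed: 10:21 AM–8:25 PM = 10 h 4 min; less 45 min break → 9 h 19 min
Thu: 11:17 AM–11:04 PM = 11 h 47 min; less 45 min break → 11 h 2 min
Fri: 7:46 AM–7:25 PM = 11 h 39 min; less 45 min break → 10 h 54 min
Sat: 8:35 AM–5:46 PM = 9 h 11 min; less 45 min break → 8 h 26 min
Sun: 6:09 AM–3:57 PM = 9 h 48 min; less 45 min break → 9 h 3 min
Total worked: 59 h 47 min = 3587 min.
Regular 40 h 0 min = 2400 min at £44.75/h; overtime 19 h 47 min = 1187 min at £89.50/h.
Pay = (2400 × £44.75 + 1187 × £89.50) ÷ 60 = £3560.61.

£3560.61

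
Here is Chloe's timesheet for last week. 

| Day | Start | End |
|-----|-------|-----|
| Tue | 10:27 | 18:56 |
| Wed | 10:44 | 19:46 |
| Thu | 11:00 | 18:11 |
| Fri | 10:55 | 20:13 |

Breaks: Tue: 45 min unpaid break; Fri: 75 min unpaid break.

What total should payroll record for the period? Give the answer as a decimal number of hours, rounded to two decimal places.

Tue: 10:27–18:56 = 8 h 29 min; less 45 min break → 7 h 44 min
Wed: 10:44–19:46 = 9 h 2 min
Thu: 11:00–18:11 = 7 h 11 min
Fri: 10:55–20:13 = 9 h 18 min; less 75 min break → 8 h 3 min
Total: 7 h 44 min + 9 h 2 min + 7 h 11 min + 8 h 3 min = 32 h 0 min.

32.00 hours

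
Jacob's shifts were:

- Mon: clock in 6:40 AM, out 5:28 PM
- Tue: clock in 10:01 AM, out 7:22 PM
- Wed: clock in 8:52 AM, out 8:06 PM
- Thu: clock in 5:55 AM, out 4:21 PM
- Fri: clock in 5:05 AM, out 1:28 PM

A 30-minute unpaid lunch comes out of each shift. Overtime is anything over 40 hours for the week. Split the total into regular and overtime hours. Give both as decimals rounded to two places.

Regular 40.00 hours, overtime 7.70 hours

Mon: 6:40 AM–5:28 PM = 10 h 48 min; less 30 min break → 10 h 18 min
Tue: 10:01 AM–7:22 PM = 9 h 21 min; less 30 min break → 8 h 51 min
Wed: 8:52 AM–8:06 PM = 11 h 14 min; less 30 min break → 10 h 44 min
Thu: 5:55 AM–4:21 PM = 10 h 26 min; less 30 min break → 9 h 56 min
Fri: 5:05 AM–1:28 PM = 8 h 23 min; less 30 min break → 7 h 53 min
Total worked: 47 h 42 min = 47.70 h.
Threshold 40 h → overtime 7 h 42 min, regular 40 h 0 min.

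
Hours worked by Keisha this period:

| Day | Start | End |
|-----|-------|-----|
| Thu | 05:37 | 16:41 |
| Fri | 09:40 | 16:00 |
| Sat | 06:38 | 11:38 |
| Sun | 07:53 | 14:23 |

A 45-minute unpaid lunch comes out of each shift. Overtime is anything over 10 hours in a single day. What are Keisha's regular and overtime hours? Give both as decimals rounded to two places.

Thu: 05:37–16:41 = 11 h 4 min; less 45 min break → 10 h 19 min
Fri: 09:40–16:00 = 6 h 20 min; less 45 min break → 5 h 35 min
Sat: 06:38–11:38 = 5 h 0 min; less 45 min break → 4 h 15 min
Sun: 07:53–14:23 = 6 h 30 min; less 45 min break → 5 h 45 min
Thu reg 10 h 0 min / OT 0 h 19 min; Fri reg 5 h 35 min / OT 0 h 0 min; Sat reg 4 h 15 min / OT 0 h 0 min; Sun reg 5 h 45 min / OT 0 h 0 min.
Totals: regular 25 h 35 min, overtime 0 h 19 min.

Regular 25.58 hours, overtime 0.32 hours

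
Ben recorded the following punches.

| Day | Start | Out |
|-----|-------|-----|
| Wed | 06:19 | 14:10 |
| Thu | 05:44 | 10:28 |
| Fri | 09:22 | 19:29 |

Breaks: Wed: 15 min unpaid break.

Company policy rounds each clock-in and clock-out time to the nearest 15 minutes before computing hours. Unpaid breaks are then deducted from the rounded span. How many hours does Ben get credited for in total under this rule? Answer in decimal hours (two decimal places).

Wed: in 06:19→06:15, out 14:10→14:15; 8 h 0 min − 15 min = 7 h 45 min
Thu: in 05:44→05:45, out 10:28→10:30; 4 h 45 min
Fri: in 09:22→09:15, out 19:29→19:30; 10 h 15 min
Total credited: 22 h 45 min.

22.75 hours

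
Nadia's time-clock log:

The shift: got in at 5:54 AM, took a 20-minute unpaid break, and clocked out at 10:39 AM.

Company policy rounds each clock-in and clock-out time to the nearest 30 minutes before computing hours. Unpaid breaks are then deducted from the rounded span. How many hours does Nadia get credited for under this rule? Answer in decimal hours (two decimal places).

4.17 hours

The shift: in 5:54 AM→6:00 AM, out 10:39 AM→10:30 AM; 4 h 30 min − 20 min = 4 h 10 min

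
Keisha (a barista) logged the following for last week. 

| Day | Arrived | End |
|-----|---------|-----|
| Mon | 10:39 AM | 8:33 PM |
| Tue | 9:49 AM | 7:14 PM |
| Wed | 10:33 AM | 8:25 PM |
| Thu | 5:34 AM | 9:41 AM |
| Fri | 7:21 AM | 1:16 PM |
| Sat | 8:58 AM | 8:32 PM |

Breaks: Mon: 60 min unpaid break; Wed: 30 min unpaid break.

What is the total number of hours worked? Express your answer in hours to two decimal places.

49.28 hours

Mon: 10:39 AM–8:33 PM = 9 h 54 min; less 60 min break → 8 h 54 min
Tue: 9:49 AM–7:14 PM = 9 h 25 min
Wed: 10:33 AM–8:25 PM = 9 h 52 min; less 30 min break → 9 h 22 min
Thu: 5:34 AM–9:41 AM = 4 h 7 min
Fri: 7:21 AM–1:16 PM = 5 h 55 min
Sat: 8:58 AM–8:32 PM = 11 h 34 min
Total: 8 h 54 min + 9 h 25 min + 9 h 22 min + 4 h 7 min + 5 h 55 min + 11 h 34 min = 49 h 17 min.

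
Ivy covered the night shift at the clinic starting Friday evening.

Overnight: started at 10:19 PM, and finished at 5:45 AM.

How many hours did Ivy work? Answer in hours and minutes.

Overnight: 10:19 PM → midnight = 1 h 41 min; midnight → 5:45 AM = 5 h 45 min; span 7 h 26 min

7 h 26 min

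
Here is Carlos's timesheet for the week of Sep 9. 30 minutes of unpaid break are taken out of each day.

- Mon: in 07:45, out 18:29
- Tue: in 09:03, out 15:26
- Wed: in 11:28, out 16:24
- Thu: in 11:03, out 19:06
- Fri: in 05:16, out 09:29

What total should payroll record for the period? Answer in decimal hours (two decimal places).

Mon: 07:45–18:29 = 10 h 44 min; less 30 min break → 10 h 14 min
Tue: 09:03–15:26 = 6 h 23 min; less 30 min break → 5 h 53 min
Wed: 11:28–16:24 = 4 h 56 min; less 30 min break → 4 h 26 min
Thu: 11:03–19:06 = 8 h 3 min; less 30 min break → 7 h 33 min
Fri: 05:16–09:29 = 4 h 13 min; less 30 min break → 3 h 43 min
Total: 10 h 14 min + 5 h 53 min + 4 h 26 min + 7 h 33 min + 3 h 43 min = 31 h 49 min.

31.82 hours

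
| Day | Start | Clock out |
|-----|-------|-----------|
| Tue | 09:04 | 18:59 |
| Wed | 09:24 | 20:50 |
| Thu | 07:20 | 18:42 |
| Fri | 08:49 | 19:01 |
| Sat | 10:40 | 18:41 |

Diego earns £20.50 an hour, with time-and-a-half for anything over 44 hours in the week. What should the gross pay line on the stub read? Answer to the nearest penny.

£1115.20

Tue: 09:04–18:59 = 9 h 55 min
Wed: 09:24–20:50 = 11 h 26 min
Thu: 07:20–18:42 = 11 h 22 min
Fri: 08:49–19:01 = 10 h 12 min
Sat: 10:40–18:41 = 8 h 1 min
Total worked: 50 h 56 min = 3056 min.
Regular 44 h 0 min = 2640 min at £20.50/h; overtime 6 h 56 min = 416 min at £30.75/h.
Pay = (2640 × £20.50 + 416 × £30.75) ÷ 60 = £1115.20.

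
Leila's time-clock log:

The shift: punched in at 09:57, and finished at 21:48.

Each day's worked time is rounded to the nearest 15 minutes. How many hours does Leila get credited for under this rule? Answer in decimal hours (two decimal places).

11.75 hours

The shift: 09:57–21:48 = 11 h 51 min → rounds to 11 h 45 min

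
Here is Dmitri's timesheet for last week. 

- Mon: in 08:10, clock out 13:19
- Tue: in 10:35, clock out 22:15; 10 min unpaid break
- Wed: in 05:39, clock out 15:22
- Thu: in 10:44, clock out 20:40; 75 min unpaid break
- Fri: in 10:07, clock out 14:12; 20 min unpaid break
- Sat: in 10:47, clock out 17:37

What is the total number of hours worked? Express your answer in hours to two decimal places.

45.63 hours

Mon: 08:10–13:19 = 5 h 9 min
Tue: 10:35–22:15 = 11 h 40 min; less 10 min break → 11 h 30 min
Wed: 05:39–15:22 = 9 h 43 min
Thu: 10:44–20:40 = 9 h 56 min; less 75 min break → 8 h 41 min
Fri: 10:07–14:12 = 4 h 5 min; less 20 min break → 3 h 45 min
Sat: 10:47–17:37 = 6 h 50 min
Total: 5 h 9 min + 11 h 30 min + 9 h 43 min + 8 h 41 min + 3 h 45 min + 6 h 50 min = 45 h 38 min.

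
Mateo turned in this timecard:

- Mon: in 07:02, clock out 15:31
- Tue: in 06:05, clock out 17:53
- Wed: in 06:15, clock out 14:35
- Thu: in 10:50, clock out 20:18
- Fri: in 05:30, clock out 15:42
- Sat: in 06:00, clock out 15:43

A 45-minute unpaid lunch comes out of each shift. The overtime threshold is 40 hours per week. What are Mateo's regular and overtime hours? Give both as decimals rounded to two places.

Regular 40.00 hours, overtime 13.50 hours

Mon: 07:02–15:31 = 8 h 29 min; less 45 min break → 7 h 44 min
Tue: 06:05–17:53 = 11 h 48 min; less 45 min break → 11 h 3 min
Wed: 06:15–14:35 = 8 h 20 min; less 45 min break → 7 h 35 min
Thu: 10:50–20:18 = 9 h 28 min; less 45 min break → 8 h 43 min
Fri: 05:30–15:42 = 10 h 12 min; less 45 min break → 9 h 27 min
Sat: 06:00–15:43 = 9 h 43 min; less 45 min break → 8 h 58 min
Total worked: 53 h 30 min = 53.50 h.
Threshold 40 h → overtime 13 h 30 min, regular 40 h 0 min.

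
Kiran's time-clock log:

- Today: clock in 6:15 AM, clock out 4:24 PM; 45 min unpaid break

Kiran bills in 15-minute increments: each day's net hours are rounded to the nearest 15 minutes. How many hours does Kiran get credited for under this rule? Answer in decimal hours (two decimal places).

Today: 6:15 AM–4:24 PM = 10 h 9 min − 45 min = 9 h 24 min → rounds to 9 h 30 min

9.50 hours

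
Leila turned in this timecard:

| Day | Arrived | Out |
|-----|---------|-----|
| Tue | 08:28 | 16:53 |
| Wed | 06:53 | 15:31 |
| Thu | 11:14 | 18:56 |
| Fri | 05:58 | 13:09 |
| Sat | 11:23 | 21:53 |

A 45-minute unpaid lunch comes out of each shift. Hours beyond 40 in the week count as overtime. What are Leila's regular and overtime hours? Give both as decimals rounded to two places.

Tue: 08:28–16:53 = 8 h 25 min; less 45 min break → 7 h 40 min
Wed: 06:53–15:31 = 8 h 38 min; less 45 min break → 7 h 53 min
Thu: 11:14–18:56 = 7 h 42 min; less 45 min break → 6 h 57 min
Fri: 05:58–13:09 = 7 h 11 min; less 45 min break → 6 h 26 min
Sat: 11:23–21:53 = 10 h 30 min; less 45 min break → 9 h 45 min
Total worked: 38 h 41 min = 38.68 h.
Threshold 40 h → overtime 0 h 0 min, regular 38 h 41 min.

Regular 38.68 hours, overtime 0.00 hours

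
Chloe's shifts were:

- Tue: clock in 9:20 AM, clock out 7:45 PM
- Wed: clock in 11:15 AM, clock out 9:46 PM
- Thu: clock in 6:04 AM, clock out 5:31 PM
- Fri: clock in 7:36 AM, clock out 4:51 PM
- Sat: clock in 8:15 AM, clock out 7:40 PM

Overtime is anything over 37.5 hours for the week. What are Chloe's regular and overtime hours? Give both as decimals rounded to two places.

Tue: 9:20 AM–7:45 PM = 10 h 25 min
Wed: 11:15 AM–9:46 PM = 10 h 31 min
Thu: 6:04 AM–5:31 PM = 11 h 27 min
Fri: 7:36 AM–4:51 PM = 9 h 15 min
Sat: 8:15 AM–7:40 PM = 11 h 25 min
Total worked: 53 h 3 min = 53.05 h.
Threshold 37.5 h → overtime 15 h 33 min, regular 37 h 30 min.

Regular 37.50 hours, overtime 15.55 hours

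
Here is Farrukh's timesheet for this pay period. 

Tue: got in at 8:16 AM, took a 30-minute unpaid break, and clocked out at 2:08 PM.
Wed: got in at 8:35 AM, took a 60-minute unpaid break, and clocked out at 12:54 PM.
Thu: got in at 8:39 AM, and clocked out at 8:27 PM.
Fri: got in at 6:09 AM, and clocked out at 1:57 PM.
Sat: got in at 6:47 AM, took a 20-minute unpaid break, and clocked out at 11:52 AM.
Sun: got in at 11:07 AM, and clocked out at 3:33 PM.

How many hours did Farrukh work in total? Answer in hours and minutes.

37 h 28 min

Tue: 8:16 AM–2:08 PM = 5 h 52 min; less 30 min break → 5 h 22 min
Wed: 8:35 AM–12:54 PM = 4 h 19 min; less 60 min break → 3 h 19 min
Thu: 8:39 AM–8:27 PM = 11 h 48 min
Fri: 6:09 AM–1:57 PM = 7 h 48 min
Sat: 6:47 AM–11:52 AM = 5 h 5 min; less 20 min break → 4 h 45 min
Sun: 11:07 AM–3:33 PM = 4 h 26 min
Total: 5 h 22 min + 3 h 19 min + 11 h 48 min + 7 h 48 min + 4 h 45 min + 4 h 26 min = 37 h 28 min.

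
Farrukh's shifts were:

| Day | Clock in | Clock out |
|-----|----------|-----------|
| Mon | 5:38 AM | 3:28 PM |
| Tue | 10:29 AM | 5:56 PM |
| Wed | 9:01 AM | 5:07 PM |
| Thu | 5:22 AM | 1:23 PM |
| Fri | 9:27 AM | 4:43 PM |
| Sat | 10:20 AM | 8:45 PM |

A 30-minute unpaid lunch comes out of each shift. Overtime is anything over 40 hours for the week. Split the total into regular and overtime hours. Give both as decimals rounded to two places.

Regular 40.00 hours, overtime 8.08 hours

Mon: 5:38 AM–3:28 PM = 9 h 50 min; less 30 min break → 9 h 20 min
Tue: 10:29 AM–5:56 PM = 7 h 27 min; less 30 min break → 6 h 57 min
Wed: 9:01 AM–5:07 PM = 8 h 6 min; less 30 min break → 7 h 36 min
Thu: 5:22 AM–1:23 PM = 8 h 1 min; less 30 min break → 7 h 31 min
Fri: 9:27 AM–4:43 PM = 7 h 16 min; less 30 min break → 6 h 46 min
Sat: 10:20 AM–8:45 PM = 10 h 25 min; less 30 min break → 9 h 55 min
Total worked: 48 h 5 min = 48.08 h.
Threshold 40 h → overtime 8 h 5 min, regular 40 h 0 min.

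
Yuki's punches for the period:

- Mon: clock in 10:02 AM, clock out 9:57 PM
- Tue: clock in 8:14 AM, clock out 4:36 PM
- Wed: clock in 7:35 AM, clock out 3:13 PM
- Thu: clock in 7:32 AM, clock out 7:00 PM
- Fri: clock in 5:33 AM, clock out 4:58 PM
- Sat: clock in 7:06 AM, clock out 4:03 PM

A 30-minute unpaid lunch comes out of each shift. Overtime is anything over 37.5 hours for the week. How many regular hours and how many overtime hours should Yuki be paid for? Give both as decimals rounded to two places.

Regular 37.50 hours, overtime 19.25 hours

Mon: 10:02 AM–9:57 PM = 11 h 55 min; less 30 min break → 11 h 25 min
Tue: 8:14 AM–4:36 PM = 8 h 22 min; less 30 min break → 7 h 52 min
Wed: 7:35 AM–3:13 PM = 7 h 38 min; less 30 min break → 7 h 8 min
Thu: 7:32 AM–7:00 PM = 11 h 28 min; less 30 min break → 10 h 58 min
Fri: 5:33 AM–4:58 PM = 11 h 25 min; less 30 min break → 10 h 55 min
Sat: 7:06 AM–4:03 PM = 8 h 57 min; less 30 min break → 8 h 27 min
Total worked: 56 h 45 min = 56.75 h.
Threshold 37.5 h → overtime 19 h 15 min, regular 37 h 30 min.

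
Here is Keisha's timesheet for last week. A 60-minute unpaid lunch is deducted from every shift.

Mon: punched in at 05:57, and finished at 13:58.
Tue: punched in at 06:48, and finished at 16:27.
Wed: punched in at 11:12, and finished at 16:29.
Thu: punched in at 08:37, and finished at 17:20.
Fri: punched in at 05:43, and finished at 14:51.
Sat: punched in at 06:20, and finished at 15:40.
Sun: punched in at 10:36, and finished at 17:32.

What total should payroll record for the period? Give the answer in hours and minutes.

50 h 4 min

Mon: 05:57–13:58 = 8 h 1 min; less 60 min break → 7 h 1 min
Tue: 06:48–16:27 = 9 h 39 min; less 60 min break → 8 h 39 min
Wed: 11:12–16:29 = 5 h 17 min; less 60 min break → 4 h 17 min
Thu: 08:37–17:20 = 8 h 43 min; less 60 min break → 7 h 43 min
Fri: 05:43–14:51 = 9 h 8 min; less 60 min break → 8 h 8 min
Sat: 06:20–15:40 = 9 h 20 min; less 60 min break → 8 h 20 min
Sun: 10:36–17:32 = 6 h 56 min; less 60 min break → 5 h 56 min
Total: 7 h 1 min + 8 h 39 min + 4 h 17 min + 7 h 43 min + 8 h 8 min + 8 h 20 min + 5 h 56 min = 50 h 4 min.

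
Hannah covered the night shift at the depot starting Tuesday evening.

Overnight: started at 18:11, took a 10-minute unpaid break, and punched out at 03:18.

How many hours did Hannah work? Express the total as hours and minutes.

Overnight: 18:11 → midnight = 5 h 49 min; midnight → 03:18 = 3 h 18 min; span 9 h 7 min; less 10 min break → 8 h 57 min

8 h 57 min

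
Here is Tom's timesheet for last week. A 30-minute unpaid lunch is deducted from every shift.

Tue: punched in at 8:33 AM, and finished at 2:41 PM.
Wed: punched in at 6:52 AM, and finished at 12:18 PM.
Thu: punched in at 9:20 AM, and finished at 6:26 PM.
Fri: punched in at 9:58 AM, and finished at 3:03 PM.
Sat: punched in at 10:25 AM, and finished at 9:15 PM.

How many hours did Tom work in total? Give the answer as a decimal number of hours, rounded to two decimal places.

34.08 hours

Tue: 8:33 AM–2:41 PM = 6 h 8 min; less 30 min break → 5 h 38 min
Wed: 6:52 AM–12:18 PM = 5 h 26 min; less 30 min break → 4 h 56 min
Thu: 9:20 AM–6:26 PM = 9 h 6 min; less 30 min break → 8 h 36 min
Fri: 9:58 AM–3:03 PM = 5 h 5 min; less 30 min break → 4 h 35 min
Sat: 10:25 AM–9:15 PM = 10 h 50 min; less 30 min break → 10 h 20 min
Total: 5 h 38 min + 4 h 56 min + 8 h 36 min + 4 h 35 min + 10 h 20 min = 34 h 5 min.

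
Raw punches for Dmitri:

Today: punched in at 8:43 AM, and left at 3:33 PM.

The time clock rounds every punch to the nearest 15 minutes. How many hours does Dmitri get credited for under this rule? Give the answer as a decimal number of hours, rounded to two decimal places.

Today: in 8:43 AM→8:45 AM, out 3:33 PM→3:30 PM; 6 h 45 min

6.75 hours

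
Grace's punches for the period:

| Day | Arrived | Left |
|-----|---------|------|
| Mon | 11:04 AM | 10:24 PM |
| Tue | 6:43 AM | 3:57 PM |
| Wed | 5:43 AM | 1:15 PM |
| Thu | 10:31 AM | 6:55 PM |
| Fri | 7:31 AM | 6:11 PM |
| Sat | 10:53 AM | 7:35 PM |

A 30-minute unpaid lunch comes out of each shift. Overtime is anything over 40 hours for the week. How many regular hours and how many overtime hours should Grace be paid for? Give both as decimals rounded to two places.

Mon: 11:04 AM–10:24 PM = 11 h 20 min; less 30 min break → 10 h 50 min
Tue: 6:43 AM–3:57 PM = 9 h 14 min; less 30 min break → 8 h 44 min
Wed: 5:43 AM–1:15 PM = 7 h 32 min; less 30 min break → 7 h 2 min
Thu: 10:31 AM–6:55 PM = 8 h 24 min; less 30 min break → 7 h 54 min
Fri: 7:31 AM–6:11 PM = 10 h 40 min; less 30 min break → 10 h 10 min
Sat: 10:53 AM–7:35 PM = 8 h 42 min; less 30 min break → 8 h 12 min
Total worked: 52 h 52 min = 52.87 h.
Threshold 40 h → overtime 12 h 52 min, regular 40 h 0 min.

Regular 40.00 hours, overtime 12.87 hours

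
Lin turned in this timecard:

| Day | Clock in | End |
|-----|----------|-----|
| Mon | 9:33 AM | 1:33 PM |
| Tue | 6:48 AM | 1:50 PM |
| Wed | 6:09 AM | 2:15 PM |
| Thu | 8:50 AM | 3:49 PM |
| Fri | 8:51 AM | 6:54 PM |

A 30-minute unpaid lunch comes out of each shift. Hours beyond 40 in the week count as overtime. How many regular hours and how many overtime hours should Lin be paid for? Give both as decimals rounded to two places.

Mon: 9:33 AM–1:33 PM = 4 h 0 min; less 30 min break → 3 h 30 min
Tue: 6:48 AM–1:50 PM = 7 h 2 min; less 30 min break → 6 h 32 min
Wed: 6:09 AM–2:15 PM = 8 h 6 min; less 30 min break → 7 h 36 min
Thu: 8:50 AM–3:49 PM = 6 h 59 min; less 30 min break → 6 h 29 min
Fri: 8:51 AM–6:54 PM = 10 h 3 min; less 30 min break → 9 h 33 min
Total worked: 33 h 40 min = 33.67 h.
Threshold 40 h → overtime 0 h 0 min, regular 33 h 40 min.

Regular 33.67 hours, overtime 0.00 hours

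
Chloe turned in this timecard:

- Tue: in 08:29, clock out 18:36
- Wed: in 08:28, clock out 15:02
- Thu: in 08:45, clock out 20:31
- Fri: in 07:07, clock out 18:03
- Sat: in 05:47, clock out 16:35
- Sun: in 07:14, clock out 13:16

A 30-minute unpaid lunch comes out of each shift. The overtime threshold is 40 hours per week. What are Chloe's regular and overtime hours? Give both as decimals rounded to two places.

Tue: 08:29–18:36 = 10 h 7 min; less 30 min break → 9 h 37 min
Wed: 08:28–15:02 = 6 h 34 min; less 30 min break → 6 h 4 min
Thu: 08:45–20:31 = 11 h 46 min; less 30 min break → 11 h 16 min
Fri: 07:07–18:03 = 10 h 56 min; less 30 min break → 10 h 26 min
Sat: 05:47–16:35 = 10 h 48 min; less 30 min break → 10 h 18 min
Sun: 07:14–13:16 = 6 h 2 min; less 30 min break → 5 h 32 min
Total worked: 53 h 13 min = 53.22 h.
Threshold 40 h → overtime 13 h 13 min, regular 40 h 0 min.

Regular 40.00 hours, overtime 13.22 hours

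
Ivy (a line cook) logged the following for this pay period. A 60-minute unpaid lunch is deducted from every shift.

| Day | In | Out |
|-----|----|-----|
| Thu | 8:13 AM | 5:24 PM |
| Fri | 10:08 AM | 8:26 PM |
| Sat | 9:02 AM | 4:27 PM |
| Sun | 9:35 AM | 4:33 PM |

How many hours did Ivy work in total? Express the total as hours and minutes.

29 h 52 min

Thu: 8:13 AM–5:24 PM = 9 h 11 min; less 60 min break → 8 h 11 min
Fri: 10:08 AM–8:26 PM = 10 h 18 min; less 60 min break → 9 h 18 min
Sat: 9:02 AM–4:27 PM = 7 h 25 min; less 60 min break → 6 h 25 min
Sun: 9:35 AM–4:33 PM = 6 h 58 min; less 60 min break → 5 h 58 min
Total: 8 h 11 min + 9 h 18 min + 6 h 25 min + 5 h 58 min = 29 h 52 min.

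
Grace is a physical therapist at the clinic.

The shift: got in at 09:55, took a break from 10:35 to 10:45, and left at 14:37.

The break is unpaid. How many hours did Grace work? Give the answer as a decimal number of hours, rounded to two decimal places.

4.53 hours

The shift: 09:55–14:37 = 4 h 42 min; less 10 min break → 4 h 32 min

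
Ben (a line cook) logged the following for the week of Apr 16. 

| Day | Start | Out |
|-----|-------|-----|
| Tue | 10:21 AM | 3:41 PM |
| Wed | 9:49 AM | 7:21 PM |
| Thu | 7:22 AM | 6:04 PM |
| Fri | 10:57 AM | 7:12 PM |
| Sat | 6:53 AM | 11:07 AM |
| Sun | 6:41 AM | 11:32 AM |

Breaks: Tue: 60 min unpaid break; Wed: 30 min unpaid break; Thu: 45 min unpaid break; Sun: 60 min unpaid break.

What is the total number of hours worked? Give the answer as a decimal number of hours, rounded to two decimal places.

39.65 hours

Tue: 10:21 AM–3:41 PM = 5 h 20 min; less 60 min break → 4 h 20 min
Wed: 9:49 AM–7:21 PM = 9 h 32 min; less 30 min break → 9 h 2 min
Thu: 7:22 AM–6:04 PM = 10 h 42 min; less 45 min break → 9 h 57 min
Fri: 10:57 AM–7:12 PM = 8 h 15 min
Sat: 6:53 AM–11:07 AM = 4 h 14 min
Sun: 6:41 AM–11:32 AM = 4 h 51 min; less 60 min break → 3 h 51 min
Total: 4 h 20 min + 9 h 2 min + 9 h 57 min + 8 h 15 min + 4 h 14 min + 3 h 51 min = 39 h 39 min.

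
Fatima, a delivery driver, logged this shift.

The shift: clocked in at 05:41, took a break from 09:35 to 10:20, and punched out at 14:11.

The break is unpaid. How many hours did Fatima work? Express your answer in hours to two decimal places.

7.75 hours

The shift: 05:41–14:11 = 8 h 30 min; less 45 min break → 7 h 45 min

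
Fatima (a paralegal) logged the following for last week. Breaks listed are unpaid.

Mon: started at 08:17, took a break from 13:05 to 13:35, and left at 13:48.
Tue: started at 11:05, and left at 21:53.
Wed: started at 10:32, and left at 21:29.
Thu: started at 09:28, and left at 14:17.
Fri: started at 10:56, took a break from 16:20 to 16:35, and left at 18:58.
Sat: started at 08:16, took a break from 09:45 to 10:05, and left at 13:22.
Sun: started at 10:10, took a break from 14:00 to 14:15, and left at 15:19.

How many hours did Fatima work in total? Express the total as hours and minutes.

Mon: 08:17–13:48 = 5 h 31 min; less 30 min break → 5 h 1 min
Tue: 11:05–21:53 = 10 h 48 min
Wed: 10:32–21:29 = 10 h 57 min
Thu: 09:28–14:17 = 4 h 49 min
Fri: 10:56–18:58 = 8 h 2 min; less 15 min break → 7 h 47 min
Sat: 08:16–13:22 = 5 h 6 min; less 20 min break → 4 h 46 min
Sun: 10:10–15:19 = 5 h 9 min; less 15 min break → 4 h 54 min
Total: 5 h 1 min + 10 h 48 min + 10 h 57 min + 4 h 49 min + 7 h 47 min + 4 h 46 min + 4 h 54 min = 49 h 2 min.

49 h 2 min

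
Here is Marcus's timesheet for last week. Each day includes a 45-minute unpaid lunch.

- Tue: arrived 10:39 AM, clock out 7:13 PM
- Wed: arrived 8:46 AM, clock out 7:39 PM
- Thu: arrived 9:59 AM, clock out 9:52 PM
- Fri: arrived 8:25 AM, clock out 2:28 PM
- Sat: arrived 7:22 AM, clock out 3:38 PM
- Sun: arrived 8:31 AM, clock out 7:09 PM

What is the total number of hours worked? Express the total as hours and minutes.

51 h 47 min

Tue: 10:39 AM–7:13 PM = 8 h 34 min; less 45 min break → 7 h 49 min
Wed: 8:46 AM–7:39 PM = 10 h 53 min; less 45 min break → 10 h 8 min
Thu: 9:59 AM–9:52 PM = 11 h 53 min; less 45 min break → 11 h 8 min
Fri: 8:25 AM–2:28 PM = 6 h 3 min; less 45 min break → 5 h 18 min
Sat: 7:22 AM–3:38 PM = 8 h 16 min; less 45 min break → 7 h 31 min
Sun: 8:31 AM–7:09 PM = 10 h 38 min; less 45 min break → 9 h 53 min
Total: 7 h 49 min + 10 h 8 min + 11 h 8 min + 5 h 18 min + 7 h 31 min + 9 h 53 min = 51 h 47 min.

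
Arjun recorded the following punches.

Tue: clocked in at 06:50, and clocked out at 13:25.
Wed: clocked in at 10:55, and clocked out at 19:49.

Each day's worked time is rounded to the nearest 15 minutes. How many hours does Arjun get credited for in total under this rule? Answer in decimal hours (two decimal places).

Tue: 06:50–13:25 = 6 h 35 min → rounds to 6 h 30 min
Wed: 10:55–19:49 = 8 h 54 min → rounds to 9 h 0 min
Total credited: 15 h 30 min.

15.50 hours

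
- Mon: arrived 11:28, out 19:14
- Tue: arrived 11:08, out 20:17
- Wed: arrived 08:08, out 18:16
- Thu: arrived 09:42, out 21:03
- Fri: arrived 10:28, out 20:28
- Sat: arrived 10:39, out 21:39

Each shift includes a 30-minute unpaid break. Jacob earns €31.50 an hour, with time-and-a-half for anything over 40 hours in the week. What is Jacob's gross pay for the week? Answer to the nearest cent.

€2034.90

Mon: 11:28–19:14 = 7 h 46 min; less 30 min break → 7 h 16 min
Tue: 11:08–20:17 = 9 h 9 min; less 30 min break → 8 h 39 min
Wed: 08:08–18:16 = 10 h 8 min; less 30 min break → 9 h 38 min
Thu: 09:42–21:03 = 11 h 21 min; less 30 min break → 10 h 51 min
Fri: 10:28–20:28 = 10 h 0 min; less 30 min break → 9 h 30 min
Sat: 10:39–21:39 = 11 h 0 min; less 30 min break → 10 h 30 min
Total worked: 56 h 24 min = 3384 min.
Regular 40 h 0 min = 2400 min at €31.50/h; overtime 16 h 24 min = 984 min at €47.25/h.
Pay = (2400 × €31.50 + 984 × €47.25) ÷ 60 = €2034.90.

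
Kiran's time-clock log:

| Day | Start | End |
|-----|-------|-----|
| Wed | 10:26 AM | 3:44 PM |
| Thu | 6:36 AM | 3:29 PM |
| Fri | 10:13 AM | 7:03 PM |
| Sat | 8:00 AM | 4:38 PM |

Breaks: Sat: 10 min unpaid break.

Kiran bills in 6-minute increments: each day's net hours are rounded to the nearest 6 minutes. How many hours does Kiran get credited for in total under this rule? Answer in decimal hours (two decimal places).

31.50 hours

Wed: 10:26 AM–3:44 PM = 5 h 18 min → rounds to 5 h 18 min
Thu: 6:36 AM–3:29 PM = 8 h 53 min → rounds to 8 h 54 min
Fri: 10:13 AM–7:03 PM = 8 h 50 min → rounds to 8 h 48 min
Sat: 8:00 AM–4:38 PM = 8 h 38 min − 10 min = 8 h 28 min → rounds to 8 h 30 min
Total credited: 31 h 30 min.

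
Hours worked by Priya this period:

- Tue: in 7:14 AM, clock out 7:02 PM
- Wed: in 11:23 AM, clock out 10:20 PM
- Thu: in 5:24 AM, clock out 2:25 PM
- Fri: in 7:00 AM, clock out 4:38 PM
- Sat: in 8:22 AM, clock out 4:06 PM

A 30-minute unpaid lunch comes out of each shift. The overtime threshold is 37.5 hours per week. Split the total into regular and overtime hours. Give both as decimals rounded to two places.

Tue: 7:14 AM–7:02 PM = 11 h 48 min; less 30 min break → 11 h 18 min
Wed: 11:23 AM–10:20 PM = 10 h 57 min; less 30 min break → 10 h 27 min
Thu: 5:24 AM–2:25 PM = 9 h 1 min; less 30 min break → 8 h 31 min
Fri: 7:00 AM–4:38 PM = 9 h 38 min; less 30 min break → 9 h 8 min
Sat: 8:22 AM–4:06 PM = 7 h 44 min; less 30 min break → 7 h 14 min
Total worked: 46 h 38 min = 46.63 h.
Threshold 37.5 h → overtime 9 h 8 min, regular 37 h 30 min.

Regular 37.50 hours, overtime 9.13 hours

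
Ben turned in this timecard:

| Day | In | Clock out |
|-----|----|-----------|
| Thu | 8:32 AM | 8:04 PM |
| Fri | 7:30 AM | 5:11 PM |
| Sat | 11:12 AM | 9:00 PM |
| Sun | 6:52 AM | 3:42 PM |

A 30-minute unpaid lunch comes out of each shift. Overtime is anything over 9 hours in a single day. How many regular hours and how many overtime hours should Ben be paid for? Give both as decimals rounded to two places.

Regular 35.33 hours, overtime 2.52 hours

Thu: 8:32 AM–8:04 PM = 11 h 32 min; less 30 min break → 11 h 2 min
Fri: 7:30 AM–5:11 PM = 9 h 41 min; less 30 min break → 9 h 11 min
Sat: 11:12 AM–9:00 PM = 9 h 48 min; less 30 min break → 9 h 18 min
Sun: 6:52 AM–3:42 PM = 8 h 50 min; less 30 min break → 8 h 20 min
Thu reg 9 h 0 min / OT 2 h 2 min; Fri reg 9 h 0 min / OT 0 h 11 min; Sat reg 9 h 0 min / OT 0 h 18 min; Sun reg 8 h 20 min / OT 0 h 0 min.
Totals: regular 35 h 20 min, overtime 2 h 31 min.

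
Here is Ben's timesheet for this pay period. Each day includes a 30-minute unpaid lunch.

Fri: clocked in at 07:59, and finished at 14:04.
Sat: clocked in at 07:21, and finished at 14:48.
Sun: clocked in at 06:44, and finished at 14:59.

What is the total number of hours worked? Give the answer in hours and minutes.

20 h 17 min

Fri: 07:59–14:04 = 6 h 5 min; less 30 min break → 5 h 35 min
Sat: 07:21–14:48 = 7 h 27 min; less 30 min break → 6 h 57 min
Sun: 06:44–14:59 = 8 h 15 min; less 30 min break → 7 h 45 min
Total: 5 h 35 min + 6 h 57 min + 7 h 45 min = 20 h 17 min.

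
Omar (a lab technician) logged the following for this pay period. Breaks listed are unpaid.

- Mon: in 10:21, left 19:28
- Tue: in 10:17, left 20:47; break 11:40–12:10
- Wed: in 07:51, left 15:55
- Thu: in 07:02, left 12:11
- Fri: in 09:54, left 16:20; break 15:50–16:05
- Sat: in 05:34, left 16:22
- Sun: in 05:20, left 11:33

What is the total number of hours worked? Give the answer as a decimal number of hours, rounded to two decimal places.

55.53 hours

Mon: 10:21–19:28 = 9 h 7 min
Tue: 10:17–20:47 = 10 h 30 min; less 30 min break → 10 h 0 min
Wed: 07:51–15:55 = 8 h 4 min
Thu: 07:02–12:11 = 5 h 9 min
Fri: 09:54–16:20 = 6 h 26 min; less 15 min break → 6 h 11 min
Sat: 05:34–16:22 = 10 h 48 min
Sun: 05:20–11:33 = 6 h 13 min
Total: 9 h 7 min + 10 h 0 min + 8 h 4 min + 5 h 9 min + 6 h 11 min + 10 h 48 min + 6 h 13 min = 55 h 32 min.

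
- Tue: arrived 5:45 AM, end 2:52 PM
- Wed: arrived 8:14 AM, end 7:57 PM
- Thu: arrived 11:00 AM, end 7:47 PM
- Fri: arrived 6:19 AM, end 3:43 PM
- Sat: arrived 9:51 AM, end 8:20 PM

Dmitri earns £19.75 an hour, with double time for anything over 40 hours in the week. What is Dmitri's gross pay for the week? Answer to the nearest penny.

Tue: 5:45 AM–2:52 PM = 9 h 7 min
Wed: 8:14 AM–7:57 PM = 11 h 43 min
Thu: 11:00 AM–7:47 PM = 8 h 47 min
Fri: 6:19 AM–3:43 PM = 9 h 24 min
Sat: 9:51 AM–8:20 PM = 10 h 29 min
Total worked: 49 h 30 min = 2970 min.
Regular 40 h 0 min = 2400 min at £19.75/h; overtime 9 h 30 min = 570 min at £39.50/h.
Pay = (2400 × £19.75 + 570 × £39.50) ÷ 60 = £1165.25.

£1165.25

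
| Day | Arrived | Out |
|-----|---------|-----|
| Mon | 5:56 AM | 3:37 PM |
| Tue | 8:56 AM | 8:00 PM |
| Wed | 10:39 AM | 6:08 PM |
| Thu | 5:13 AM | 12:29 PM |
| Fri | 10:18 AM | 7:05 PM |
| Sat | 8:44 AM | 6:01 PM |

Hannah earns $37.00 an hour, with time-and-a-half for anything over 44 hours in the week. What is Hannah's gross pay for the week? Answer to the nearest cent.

Mon: 5:56 AM–3:37 PM = 9 h 41 min
Tue: 8:56 AM–8:00 PM = 11 h 4 min
Wed: 10:39 AM–6:08 PM = 7 h 29 min
Thu: 5:13 AM–12:29 PM = 7 h 16 min
Fri: 10:18 AM–7:05 PM = 8 h 47 min
Sat: 8:44 AM–6:01 PM = 9 h 17 min
Total worked: 53 h 34 min = 3214 min.
Regular 44 h 0 min = 2640 min at $37.00/h; overtime 9 h 34 min = 574 min at $55.50/h.
Pay = (2640 × $37.00 + 574 × $55.50) ÷ 60 = $2158.95.

$2158.95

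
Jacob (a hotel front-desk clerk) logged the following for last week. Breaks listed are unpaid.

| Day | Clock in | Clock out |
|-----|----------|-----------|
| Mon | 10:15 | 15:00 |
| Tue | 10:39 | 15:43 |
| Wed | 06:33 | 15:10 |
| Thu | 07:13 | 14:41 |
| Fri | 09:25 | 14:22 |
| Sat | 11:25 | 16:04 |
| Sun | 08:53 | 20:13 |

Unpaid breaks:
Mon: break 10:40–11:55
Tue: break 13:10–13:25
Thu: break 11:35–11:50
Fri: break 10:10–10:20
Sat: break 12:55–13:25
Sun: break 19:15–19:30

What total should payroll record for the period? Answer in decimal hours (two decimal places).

Mon: 10:15–15:00 = 4 h 45 min; less 75 min break → 3 h 30 min
Tue: 10:39–15:43 = 5 h 4 min; less 15 min break → 4 h 49 min
Wed: 06:33–15:10 = 8 h 37 min
Thu: 07:13–14:41 = 7 h 28 min; less 15 min break → 7 h 13 min
Fri: 09:25–14:22 = 4 h 57 min; less 10 min break → 4 h 47 min
Sat: 11:25–16:04 = 4 h 39 min; less 30 min break → 4 h 9 min
Sun: 08:53–20:13 = 11 h 20 min; less 15 min break → 11 h 5 min
Total: 3 h 30 min + 4 h 49 min + 8 h 37 min + 7 h 13 min + 4 h 47 min + 4 h 9 min + 11 h 5 min = 44 h 10 min.

44.17 hours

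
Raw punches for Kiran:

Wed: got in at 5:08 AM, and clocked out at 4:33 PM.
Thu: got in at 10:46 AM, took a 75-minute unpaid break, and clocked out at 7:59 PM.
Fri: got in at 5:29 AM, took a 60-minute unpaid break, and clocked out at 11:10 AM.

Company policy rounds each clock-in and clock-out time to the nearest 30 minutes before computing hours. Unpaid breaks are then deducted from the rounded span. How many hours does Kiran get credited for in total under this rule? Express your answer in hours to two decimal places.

23.75 hours

Wed: in 5:08 AM→5:00 AM, out 4:33 PM→4:30 PM; 11 h 30 min
Thu: in 10:46 AM→11:00 AM, out 7:59 PM→8:00 PM; 9 h 0 min − 75 min = 7 h 45 min
Fri: in 5:29 AM→5:30 AM, out 11:10 AM→11:00 AM; 5 h 30 min − 60 min = 4 h 30 min
Total credited: 23 h 45 min.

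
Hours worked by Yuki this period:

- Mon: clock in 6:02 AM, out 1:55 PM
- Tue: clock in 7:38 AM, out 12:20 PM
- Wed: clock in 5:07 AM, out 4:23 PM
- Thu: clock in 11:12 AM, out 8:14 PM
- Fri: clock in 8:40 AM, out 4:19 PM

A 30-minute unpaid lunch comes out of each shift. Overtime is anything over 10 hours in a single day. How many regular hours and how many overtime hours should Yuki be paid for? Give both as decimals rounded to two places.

Mon: 6:02 AM–1:55 PM = 7 h 53 min; less 30 min break → 7 h 23 min
Tue: 7:38 AM–12:20 PM = 4 h 42 min; less 30 min break → 4 h 12 min
Wed: 5:07 AM–4:23 PM = 11 h 16 min; less 30 min break → 10 h 46 min
Thu: 11:12 AM–8:14 PM = 9 h 2 min; less 30 min break → 8 h 32 min
Fri: 8:40 AM–4:19 PM = 7 h 39 min; less 30 min break → 7 h 9 min
Mon reg 7 h 23 min / OT 0 h 0 min; Tue reg 4 h 12 min / OT 0 h 0 min; Wed reg 10 h 0 min / OT 0 h 46 min; Thu reg 8 h 32 min / OT 0 h 0 min; Fri reg 7 h 9 min / OT 0 h 0 min.
Totals: regular 37 h 16 min, overtime 0 h 46 min.

Regular 37.27 hours, overtime 0.77 hours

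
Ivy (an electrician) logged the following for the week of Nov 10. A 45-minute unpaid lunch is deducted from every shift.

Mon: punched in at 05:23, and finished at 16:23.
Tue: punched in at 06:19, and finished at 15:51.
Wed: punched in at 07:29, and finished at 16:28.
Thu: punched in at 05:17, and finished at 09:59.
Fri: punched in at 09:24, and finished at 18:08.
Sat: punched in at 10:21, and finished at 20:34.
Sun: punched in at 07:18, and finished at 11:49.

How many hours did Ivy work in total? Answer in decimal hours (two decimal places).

52.43 hours

Mon: 05:23–16:23 = 11 h 0 min; less 45 min break → 10 h 15 min
Tue: 06:19–15:51 = 9 h 32 min; less 45 min break → 8 h 47 min
Wed: 07:29–16:28 = 8 h 59 min; less 45 min break → 8 h 14 min
Thu: 05:17–09:59 = 4 h 42 min; less 45 min break → 3 h 57 min
Fri: 09:24–18:08 = 8 h 44 min; less 45 min break → 7 h 59 min
Sat: 10:21–20:34 = 10 h 13 min; less 45 min break → 9 h 28 min
Sun: 07:18–11:49 = 4 h 31 min; less 45 min break → 3 h 46 min
Total: 10 h 15 min + 8 h 47 min + 8 h 14 min + 3 h 57 min + 7 h 59 min + 9 h 28 min + 3 h 46 min = 52 h 26 min.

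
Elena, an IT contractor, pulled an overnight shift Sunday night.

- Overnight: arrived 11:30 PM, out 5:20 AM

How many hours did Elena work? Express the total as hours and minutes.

Overnight: 11:30 PM → midnight = 0 h 30 min; midnight → 5:20 AM = 5 h 20 min; span 5 h 50 min

5 h 50 min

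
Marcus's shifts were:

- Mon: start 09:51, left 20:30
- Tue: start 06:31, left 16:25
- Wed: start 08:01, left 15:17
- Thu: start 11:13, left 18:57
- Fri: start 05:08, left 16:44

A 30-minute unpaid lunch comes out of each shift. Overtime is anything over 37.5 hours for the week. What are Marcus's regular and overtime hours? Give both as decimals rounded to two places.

Regular 37.50 hours, overtime 7.15 hours

Mon: 09:51–20:30 = 10 h 39 min; less 30 min break → 10 h 9 min
Tue: 06:31–16:25 = 9 h 54 min; less 30 min break → 9 h 24 min
Wed: 08:01–15:17 = 7 h 16 min; less 30 min break → 6 h 46 min
Thu: 11:13–18:57 = 7 h 44 min; less 30 min break → 7 h 14 min
Fri: 05:08–16:44 = 11 h 36 min; less 30 min break → 11 h 6 min
Total worked: 44 h 39 min = 44.65 h.
Threshold 37.5 h → overtime 7 h 9 min, regular 37 h 30 min.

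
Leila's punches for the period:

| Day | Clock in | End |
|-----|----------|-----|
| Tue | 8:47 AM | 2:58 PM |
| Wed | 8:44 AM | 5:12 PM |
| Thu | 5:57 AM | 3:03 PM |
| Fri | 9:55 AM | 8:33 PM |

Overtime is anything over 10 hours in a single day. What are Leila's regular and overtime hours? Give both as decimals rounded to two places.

Tue: 8:47 AM–2:58 PM = 6 h 11 min
Wed: 8:44 AM–5:12 PM = 8 h 28 min
Thu: 5:57 AM–3:03 PM = 9 h 6 min
Fri: 9:55 AM–8:33 PM = 10 h 38 min
Tue reg 6 h 11 min / OT 0 h 0 min; Wed reg 8 h 28 min / OT 0 h 0 min; Thu reg 9 h 6 min / OT 0 h 0 min; Fri reg 10 h 0 min / OT 0 h 38 min.
Totals: regular 33 h 45 min, overtime 0 h 38 min.

Regular 33.75 hours, overtime 0.63 hours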